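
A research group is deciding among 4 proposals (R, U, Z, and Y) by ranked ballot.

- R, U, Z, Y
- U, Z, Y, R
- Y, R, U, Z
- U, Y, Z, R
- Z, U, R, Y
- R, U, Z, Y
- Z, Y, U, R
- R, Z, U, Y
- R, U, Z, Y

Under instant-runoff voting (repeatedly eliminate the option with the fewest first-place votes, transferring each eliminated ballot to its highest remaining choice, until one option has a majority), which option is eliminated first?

Y

Round 1: R 4, U 2, Z 2, Y 1. Y has the fewest and is eliminated.
Round 2: R 5, U 2, Z 2. R has a majority.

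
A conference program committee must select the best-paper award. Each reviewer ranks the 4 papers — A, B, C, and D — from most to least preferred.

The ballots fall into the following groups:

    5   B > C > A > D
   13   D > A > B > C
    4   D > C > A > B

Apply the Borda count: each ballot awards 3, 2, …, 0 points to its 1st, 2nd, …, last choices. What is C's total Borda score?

Borda scores:
  A: 5·1 + 13·2 + 4·1 = 35
  B: 5·3 + 13·1 + 4·0 = 28
  C: 5·2 + 13·0 + 4·2 = 18
  D: 5·0 + 13·3 + 4·3 = 51

18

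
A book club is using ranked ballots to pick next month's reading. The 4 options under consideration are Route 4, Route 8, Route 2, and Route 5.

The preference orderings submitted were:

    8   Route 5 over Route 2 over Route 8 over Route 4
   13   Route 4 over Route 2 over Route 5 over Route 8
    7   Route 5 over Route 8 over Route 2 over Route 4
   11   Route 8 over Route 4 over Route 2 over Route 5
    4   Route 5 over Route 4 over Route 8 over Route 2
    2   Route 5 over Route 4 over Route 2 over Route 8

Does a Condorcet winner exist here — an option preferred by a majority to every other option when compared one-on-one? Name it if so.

None — there is no Condorcet winner

Head-to-head results (45 voters total):
Route 4 vs Route 8: Route 8 wins 26–19.
Route 4 vs Route 2: Route 4 wins 30–15.
Route 4 vs Route 5: Route 4 wins 24–21.
Route 8 vs Route 2: Route 2 wins 23–22.
Route 8 vs Route 5: Route 5 wins 34–11.
Route 2 vs Route 5: Route 2 wins 24–21.
No candidate beats all others: Route 4 beats Route 2 beats Route 8 beats Route 4, a majority cycle.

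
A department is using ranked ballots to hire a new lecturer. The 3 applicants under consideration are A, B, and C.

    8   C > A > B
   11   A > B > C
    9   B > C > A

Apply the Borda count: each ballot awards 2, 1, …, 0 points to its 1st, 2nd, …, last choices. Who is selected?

A

Borda scores:
  A: 8·1 + 11·2 + 9·0 = 30
  B: 8·0 + 11·1 + 9·2 = 29
  C: 8·2 + 11·0 + 9·1 = 25
A has the highest total.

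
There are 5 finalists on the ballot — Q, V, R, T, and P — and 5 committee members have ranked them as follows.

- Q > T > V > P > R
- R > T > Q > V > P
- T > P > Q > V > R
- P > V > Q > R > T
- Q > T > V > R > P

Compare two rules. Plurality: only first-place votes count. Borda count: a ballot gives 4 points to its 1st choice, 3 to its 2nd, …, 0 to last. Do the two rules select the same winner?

Yes

Plurality first-place counts: Q 2, V 0, R 1, T 1, P 1 → Q.
Borda totals: Q 14, V 9, R 6, T 13, P 8 → Q.
The two rules agree on Q.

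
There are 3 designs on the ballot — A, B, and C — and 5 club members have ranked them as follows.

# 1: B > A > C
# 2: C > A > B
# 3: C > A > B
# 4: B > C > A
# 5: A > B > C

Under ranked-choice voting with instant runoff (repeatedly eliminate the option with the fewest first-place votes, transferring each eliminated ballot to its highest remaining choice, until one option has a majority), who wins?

Round 1: B 2, C 2, A 1. A has the fewest and is eliminated.
Round 2: B 3, C 2. B has a majority.

B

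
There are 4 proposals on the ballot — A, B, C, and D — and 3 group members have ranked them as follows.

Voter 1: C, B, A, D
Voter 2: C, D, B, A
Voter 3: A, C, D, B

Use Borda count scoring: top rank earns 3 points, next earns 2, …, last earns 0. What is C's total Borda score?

8

Borda scores:
  A: 1 + 0 + 3 = 4
  B: 2 + 1 + 0 = 3
  C: 3 + 3 + 2 = 8
  D: 0 + 2 + 1 = 3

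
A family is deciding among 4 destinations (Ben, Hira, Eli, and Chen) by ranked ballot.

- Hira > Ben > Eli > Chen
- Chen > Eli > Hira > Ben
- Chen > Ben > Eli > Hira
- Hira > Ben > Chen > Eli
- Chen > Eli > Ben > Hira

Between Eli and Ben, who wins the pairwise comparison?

Ben

Ballots ranking Eli above Ben: 2.
Ballots ranking Ben above Eli: 3.
Ben wins the head-to-head, 3–2.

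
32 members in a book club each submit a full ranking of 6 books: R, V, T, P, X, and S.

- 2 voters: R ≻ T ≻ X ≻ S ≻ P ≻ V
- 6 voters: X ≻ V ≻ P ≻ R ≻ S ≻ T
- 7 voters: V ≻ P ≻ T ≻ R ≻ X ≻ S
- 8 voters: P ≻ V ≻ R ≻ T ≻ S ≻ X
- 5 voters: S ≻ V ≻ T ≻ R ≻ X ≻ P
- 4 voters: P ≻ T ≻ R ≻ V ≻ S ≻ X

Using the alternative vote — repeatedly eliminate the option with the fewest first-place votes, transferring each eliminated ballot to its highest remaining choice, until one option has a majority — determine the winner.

Round 1: P 12, V 7, X 6, S 5, R 2, T 0. T has the fewest and is eliminated.
Round 2: P 12, V 7, X 6, S 5, R 2. R has the fewest and is eliminated.
Round 3: P 12, X 8, V 7, S 5. S has the fewest and is eliminated.
Round 4: V 12, P 12, X 8. X has the fewest and is eliminated.
Round 5: V 18, P 14. V has a majority.

V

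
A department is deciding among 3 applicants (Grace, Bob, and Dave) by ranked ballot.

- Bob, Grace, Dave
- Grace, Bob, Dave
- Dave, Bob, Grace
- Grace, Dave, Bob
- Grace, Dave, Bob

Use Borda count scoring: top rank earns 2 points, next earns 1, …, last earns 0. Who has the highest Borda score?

Borda scores:
  Grace: 1 + 2 + 0 + 2 + 2 = 7
  Bob: 2 + 1 + 1 + 0 + 0 = 4
  Dave: 0 + 0 + 2 + 1 + 1 = 4
Grace has the highest total.

Grace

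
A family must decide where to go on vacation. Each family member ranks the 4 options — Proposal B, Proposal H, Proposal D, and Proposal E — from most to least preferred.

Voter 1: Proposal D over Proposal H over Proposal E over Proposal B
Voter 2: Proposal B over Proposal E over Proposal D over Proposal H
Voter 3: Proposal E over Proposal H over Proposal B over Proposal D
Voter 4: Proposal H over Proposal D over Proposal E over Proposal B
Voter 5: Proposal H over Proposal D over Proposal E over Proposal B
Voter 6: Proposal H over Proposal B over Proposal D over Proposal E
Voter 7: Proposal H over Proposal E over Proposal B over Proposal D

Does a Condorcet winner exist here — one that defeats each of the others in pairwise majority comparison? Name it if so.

Proposal H

Head-to-head results (7 voters total):
Proposal B vs Proposal H: Proposal H wins 6–1.
Proposal B vs Proposal D: Proposal B wins 4–3.
Proposal B vs Proposal E: Proposal E wins 5–2.
Proposal H vs Proposal D: Proposal H wins 5–2.
Proposal H vs Proposal E: Proposal H wins 5–2.
Proposal D vs Proposal E: Proposal D wins 4–3.
Proposal H beats each rival — Proposal B (6–1), Proposal D (5–2), Proposal E (5–2) — so Proposal H is the Condorcet winner.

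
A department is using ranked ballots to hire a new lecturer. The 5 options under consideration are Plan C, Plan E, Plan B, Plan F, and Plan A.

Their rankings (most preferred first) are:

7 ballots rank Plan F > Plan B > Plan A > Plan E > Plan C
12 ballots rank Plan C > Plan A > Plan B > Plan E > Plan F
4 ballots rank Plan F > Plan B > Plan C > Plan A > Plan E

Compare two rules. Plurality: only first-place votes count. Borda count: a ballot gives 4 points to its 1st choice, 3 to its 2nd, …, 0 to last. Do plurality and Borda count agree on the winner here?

No

Plurality first-place counts: Plan C 12, Plan E 0, Plan B 0, Plan F 11, Plan A 0 → Plan C.
Borda totals: Plan C 56, Plan E 19, Plan B 57, Plan F 44, Plan A 54 → Plan B.
The two rules disagree: plurality picks Plan C, Borda picks Plan B.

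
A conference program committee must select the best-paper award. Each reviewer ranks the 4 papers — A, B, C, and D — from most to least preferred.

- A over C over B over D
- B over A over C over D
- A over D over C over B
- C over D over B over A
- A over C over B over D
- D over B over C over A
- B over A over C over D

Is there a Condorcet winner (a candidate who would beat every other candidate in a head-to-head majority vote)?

No

Head-to-head results (7 voters total):
A vs B: B wins 4–3.
A vs C: A wins 5–2.
A vs D: A wins 5–2.
B vs C: C wins 4–3.
B vs D: B wins 4–3.
C vs D: C wins 5–2.
No candidate beats all others: A beats C beats B beats A, a majority cycle.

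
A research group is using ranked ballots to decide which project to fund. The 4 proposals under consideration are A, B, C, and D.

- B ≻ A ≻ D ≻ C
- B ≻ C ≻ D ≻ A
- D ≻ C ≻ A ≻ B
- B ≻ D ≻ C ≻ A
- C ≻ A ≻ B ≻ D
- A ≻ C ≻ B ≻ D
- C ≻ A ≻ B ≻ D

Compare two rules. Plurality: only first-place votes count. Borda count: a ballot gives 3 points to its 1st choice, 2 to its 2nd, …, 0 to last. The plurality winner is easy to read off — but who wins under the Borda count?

Plurality first-place counts: A 1, B 3, C 2, D 1 → B.
Borda totals: A 10, B 12, C 13, D 7 → C.

C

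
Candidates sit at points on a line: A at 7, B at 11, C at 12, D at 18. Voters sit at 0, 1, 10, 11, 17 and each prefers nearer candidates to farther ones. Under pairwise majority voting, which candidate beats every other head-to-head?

B

With single-peaked preferences on a line, the Condorcet winner is the candidate closest to the median voter.
The median voter (position 10) is closest to B at 11.
Check: B vs C — voters closer to B: 4 of 5.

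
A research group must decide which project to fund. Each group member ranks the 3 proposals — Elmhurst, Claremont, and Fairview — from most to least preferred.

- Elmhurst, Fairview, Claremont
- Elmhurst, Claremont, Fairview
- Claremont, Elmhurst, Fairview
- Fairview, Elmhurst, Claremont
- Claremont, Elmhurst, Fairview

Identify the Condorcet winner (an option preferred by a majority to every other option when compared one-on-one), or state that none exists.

Elmhurst

Head-to-head results (5 voters total):
Elmhurst vs Claremont: Elmhurst wins 3–2.
Elmhurst vs Fairview: Elmhurst wins 4–1.
Claremont vs Fairview: Claremont wins 3–2.
Elmhurst beats each rival — Claremont (3–2), Fairview (4–1) — so Elmhurst is the Condorcet winner.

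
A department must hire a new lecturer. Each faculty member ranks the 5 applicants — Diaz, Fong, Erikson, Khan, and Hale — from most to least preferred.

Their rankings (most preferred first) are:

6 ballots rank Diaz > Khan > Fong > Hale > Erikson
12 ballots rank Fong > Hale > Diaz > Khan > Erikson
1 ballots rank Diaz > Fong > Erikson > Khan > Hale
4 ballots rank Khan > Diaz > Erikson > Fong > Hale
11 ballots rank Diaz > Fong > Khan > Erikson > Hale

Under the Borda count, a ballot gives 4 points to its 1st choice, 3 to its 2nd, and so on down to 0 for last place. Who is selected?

Borda scores:
  Diaz: 6·4 + 12·2 + 4 + 4·3 + 11·4 = 108
  Fong: 6·2 + 12·4 + 3 + 4·1 + 11·3 = 100
  Erikson: 6·0 + 12·0 + 2 + 4·2 + 11·1 = 21
  Khan: 6·3 + 12·1 + 1 + 4·4 + 11·2 = 69
  Hale: 6·1 + 12·3 + 0 + 4·0 + 11·0 = 42
Diaz has the highest total.

Diaz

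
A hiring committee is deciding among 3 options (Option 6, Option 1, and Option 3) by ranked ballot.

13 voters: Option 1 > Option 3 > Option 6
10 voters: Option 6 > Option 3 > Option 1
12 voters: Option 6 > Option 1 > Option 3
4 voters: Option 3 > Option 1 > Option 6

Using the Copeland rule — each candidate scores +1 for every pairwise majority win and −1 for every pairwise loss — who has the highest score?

Option 6

Pairwise results:
  Option 6 vs Option 1: Option 6 wins 22–17.
  Option 6 vs Option 3: Option 6 wins 22–17.
  Option 1 vs Option 3: Option 1 wins 25–14.
Copeland scores (wins − losses):
  Option 6: 2 − 0 = 2
  Option 1: 1 − 1 = 0
  Option 3: 0 − 2 = -2
Option 6 has the best Copeland score.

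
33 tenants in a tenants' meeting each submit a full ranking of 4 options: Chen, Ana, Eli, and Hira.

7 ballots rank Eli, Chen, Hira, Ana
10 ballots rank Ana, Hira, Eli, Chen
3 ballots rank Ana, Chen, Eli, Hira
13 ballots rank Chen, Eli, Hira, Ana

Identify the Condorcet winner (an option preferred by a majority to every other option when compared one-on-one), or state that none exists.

Eli

Head-to-head results (33 voters total):
Chen vs Ana: Chen wins 20–13.
Chen vs Eli: Eli wins 17–16.
Chen vs Hira: Chen wins 23–10.
Ana vs Eli: Eli wins 20–13.
Ana vs Hira: Hira wins 20–13.
Eli vs Hira: Eli wins 23–10.
Eli beats each rival — Chen (17–16), Ana (20–13), Hira (23–10) — so Eli is the Condorcet winner.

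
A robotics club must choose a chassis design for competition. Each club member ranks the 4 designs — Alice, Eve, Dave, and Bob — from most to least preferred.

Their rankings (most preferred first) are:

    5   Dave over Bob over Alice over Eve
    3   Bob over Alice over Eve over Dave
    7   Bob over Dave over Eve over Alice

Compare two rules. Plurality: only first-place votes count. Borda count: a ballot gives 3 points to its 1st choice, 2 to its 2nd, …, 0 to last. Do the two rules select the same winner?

Yes

Plurality first-place counts: Alice 0, Eve 0, Dave 5, Bob 10 → Bob.
Borda totals: Alice 11, Eve 10, Dave 29, Bob 40 → Bob.
The two rules agree on Bob.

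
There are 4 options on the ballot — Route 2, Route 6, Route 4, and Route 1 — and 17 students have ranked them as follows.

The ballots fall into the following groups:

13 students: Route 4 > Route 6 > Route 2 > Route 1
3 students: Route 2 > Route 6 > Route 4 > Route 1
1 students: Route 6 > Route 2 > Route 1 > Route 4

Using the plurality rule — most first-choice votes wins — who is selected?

Route 4

First-place vote totals:
  Route 2: 3
  Route 6: 1
  Route 4: 13
  Route 1: 0
Route 4 has the most first-place votes.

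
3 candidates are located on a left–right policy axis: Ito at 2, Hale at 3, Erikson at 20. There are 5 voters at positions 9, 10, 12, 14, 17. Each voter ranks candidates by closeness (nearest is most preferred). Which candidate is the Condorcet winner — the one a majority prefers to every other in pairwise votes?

With single-peaked preferences on a line, the Condorcet winner is the candidate closest to the median voter.
The median voter (position 12) is closest to Erikson at 20.
Check: Erikson vs Hale — voters closer to Erikson: 3 of 5.

Erikson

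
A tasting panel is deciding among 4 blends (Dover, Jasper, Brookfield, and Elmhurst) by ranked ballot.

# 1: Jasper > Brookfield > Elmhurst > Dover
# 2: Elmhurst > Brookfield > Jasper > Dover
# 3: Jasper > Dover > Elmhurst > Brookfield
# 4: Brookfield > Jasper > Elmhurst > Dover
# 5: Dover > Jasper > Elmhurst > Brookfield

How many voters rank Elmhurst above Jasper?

1

Ballots ranking Elmhurst above Jasper: 1.
Ballots ranking Jasper above Elmhurst: 4.
So 1 of 5 voters prefer Elmhurst to Jasper.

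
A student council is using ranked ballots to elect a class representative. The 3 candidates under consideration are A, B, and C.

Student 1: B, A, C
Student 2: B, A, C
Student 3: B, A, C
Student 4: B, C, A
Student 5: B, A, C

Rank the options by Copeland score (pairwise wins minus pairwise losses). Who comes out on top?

Pairwise results:
  A vs B: B wins 5–0.
  A vs C: A wins 4–1.
  B vs C: B wins 5–0.
Copeland scores (wins − losses):
  A: 1 − 1 = 0
  B: 2 − 0 = 2
  C: 0 − 2 = -2
B has the best Copeland score.

B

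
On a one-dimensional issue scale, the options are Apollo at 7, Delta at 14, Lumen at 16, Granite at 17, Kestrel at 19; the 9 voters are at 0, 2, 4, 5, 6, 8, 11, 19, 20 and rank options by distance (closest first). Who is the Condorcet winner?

Apollo

With single-peaked preferences on a line, the Condorcet winner is the candidate closest to the median voter.
The median voter (position 6) is closest to Apollo at 7.
Check: Apollo vs Granite — voters closer to Apollo: 7 of 9.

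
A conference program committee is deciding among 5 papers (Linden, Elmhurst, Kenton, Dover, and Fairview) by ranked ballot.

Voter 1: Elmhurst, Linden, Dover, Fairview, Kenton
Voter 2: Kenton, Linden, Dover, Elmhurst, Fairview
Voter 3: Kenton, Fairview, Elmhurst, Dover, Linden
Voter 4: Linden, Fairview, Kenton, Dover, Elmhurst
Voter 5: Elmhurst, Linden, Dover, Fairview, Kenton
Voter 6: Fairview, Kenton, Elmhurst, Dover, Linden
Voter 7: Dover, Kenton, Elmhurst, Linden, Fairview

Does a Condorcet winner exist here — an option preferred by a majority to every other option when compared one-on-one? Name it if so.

None — there is no Condorcet winner

Head-to-head results (7 voters total):
Linden vs Elmhurst: Elmhurst wins 5–2.
Linden vs Kenton: Kenton wins 4–3.
Linden vs Dover: Linden wins 4–3.
Linden vs Fairview: Linden wins 5–2.
Elmhurst vs Kenton: Kenton wins 5–2.
Elmhurst vs Dover: Elmhurst wins 4–3.
Elmhurst vs Fairview: Elmhurst wins 4–3.
Kenton vs Dover: Kenton wins 4–3.
Kenton vs Fairview: Fairview wins 4–3.
Dover vs Fairview: Dover wins 4–3.
No candidate beats all others: Linden beats Fairview beats Kenton beats Linden, a majority cycle.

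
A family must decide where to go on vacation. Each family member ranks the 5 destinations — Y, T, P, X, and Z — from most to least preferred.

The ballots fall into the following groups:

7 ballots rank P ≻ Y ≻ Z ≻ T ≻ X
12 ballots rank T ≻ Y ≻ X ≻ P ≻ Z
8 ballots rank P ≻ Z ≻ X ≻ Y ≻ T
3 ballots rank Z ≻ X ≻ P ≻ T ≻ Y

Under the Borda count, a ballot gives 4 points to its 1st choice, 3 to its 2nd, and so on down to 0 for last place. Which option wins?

P

Borda scores:
  Y: 7·3 + 12·3 + 8·1 + 3·0 = 65
  T: 7·1 + 12·4 + 8·0 + 3·1 = 58
  P: 7·4 + 12·1 + 8·4 + 3·2 = 78
  X: 7·0 + 12·2 + 8·2 + 3·3 = 49
  Z: 7·2 + 12·0 + 8·3 + 3·4 = 50
P has the highest total.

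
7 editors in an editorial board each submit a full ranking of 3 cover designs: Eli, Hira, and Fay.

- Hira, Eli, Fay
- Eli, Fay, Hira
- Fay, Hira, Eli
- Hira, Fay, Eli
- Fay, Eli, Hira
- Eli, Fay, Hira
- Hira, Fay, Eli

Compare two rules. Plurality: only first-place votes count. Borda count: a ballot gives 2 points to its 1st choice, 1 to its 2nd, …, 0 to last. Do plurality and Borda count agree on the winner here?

Plurality first-place counts: Eli 2, Hira 3, Fay 2 → Hira.
Borda totals: Eli 6, Hira 7, Fay 8 → Fay.
The two rules disagree: plurality picks Hira, Borda picks Fay.

No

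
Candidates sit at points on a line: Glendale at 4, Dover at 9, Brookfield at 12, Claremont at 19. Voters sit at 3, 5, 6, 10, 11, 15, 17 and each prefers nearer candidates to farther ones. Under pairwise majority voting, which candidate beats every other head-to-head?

With single-peaked preferences on a line, the Condorcet winner is the candidate closest to the median voter.
The median voter (position 10) is closest to Dover at 9.
Check: Dover vs Brookfield — voters closer to Dover: 4 of 7.

Dover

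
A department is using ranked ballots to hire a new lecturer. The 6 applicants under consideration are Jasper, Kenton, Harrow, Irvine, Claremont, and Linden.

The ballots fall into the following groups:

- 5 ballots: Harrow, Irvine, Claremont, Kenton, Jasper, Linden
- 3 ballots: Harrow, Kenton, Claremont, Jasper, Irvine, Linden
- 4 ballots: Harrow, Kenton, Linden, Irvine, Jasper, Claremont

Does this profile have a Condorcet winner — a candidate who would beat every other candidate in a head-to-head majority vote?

Yes

Head-to-head results (12 voters total):
Jasper vs Kenton: Kenton wins 12–0.
Jasper vs Harrow: Harrow wins 12–0.
Jasper vs Irvine: Irvine wins 9–3.
Jasper vs Claremont: Claremont wins 8–4.
Jasper vs Linden: Jasper wins 8–4.
Kenton vs Harrow: Harrow wins 12–0.
Kenton vs Irvine: Kenton wins 7–5.
Kenton vs Claremont: Kenton wins 7–5.
Kenton vs Linden: Kenton wins 12–0.
Harrow vs Irvine: Harrow wins 12–0.
Harrow vs Claremont: Harrow wins 12–0.
Harrow vs Linden: Harrow wins 12–0.
Irvine vs Claremont: Irvine wins 9–3.
Irvine vs Linden: Irvine wins 8–4.
Claremont vs Linden: Claremont wins 8–4.
Harrow beats each rival — Jasper (12–0), Kenton (12–0), Irvine (12–0), Claremont (12–0), Linden (12–0) — so Harrow is the Condorcet winner.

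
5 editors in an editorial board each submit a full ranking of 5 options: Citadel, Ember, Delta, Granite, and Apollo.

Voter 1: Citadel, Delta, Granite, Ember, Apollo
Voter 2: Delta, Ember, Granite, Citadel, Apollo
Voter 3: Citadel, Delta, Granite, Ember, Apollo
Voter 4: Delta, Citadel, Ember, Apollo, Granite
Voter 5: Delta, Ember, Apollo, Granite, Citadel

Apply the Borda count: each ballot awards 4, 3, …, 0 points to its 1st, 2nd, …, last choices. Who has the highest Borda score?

Borda scores:
  Citadel: 4 + 1 + 4 + 3 + 0 = 12
  Ember: 1 + 3 + 1 + 2 + 3 = 10
  Delta: 3 + 4 + 3 + 4 + 4 = 18
  Granite: 2 + 2 + 2 + 0 + 1 = 7
  Apollo: 0 + 0 + 0 + 1 + 2 = 3
Delta has the highest total.

Delta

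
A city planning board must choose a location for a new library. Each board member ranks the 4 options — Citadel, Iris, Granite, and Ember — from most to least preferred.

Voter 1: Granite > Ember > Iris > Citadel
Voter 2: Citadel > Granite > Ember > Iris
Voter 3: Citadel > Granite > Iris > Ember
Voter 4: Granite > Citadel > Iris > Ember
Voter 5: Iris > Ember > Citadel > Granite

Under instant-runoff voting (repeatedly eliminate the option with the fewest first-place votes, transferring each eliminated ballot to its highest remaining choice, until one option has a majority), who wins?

Citadel

Round 1: Citadel 2, Granite 2, Iris 1, Ember 0. Ember has the fewest and is eliminated.
Round 2: Citadel 2, Granite 2, Iris 1. Iris has the fewest and is eliminated.
Round 3: Citadel 3, Granite 2. Citadel has a majority.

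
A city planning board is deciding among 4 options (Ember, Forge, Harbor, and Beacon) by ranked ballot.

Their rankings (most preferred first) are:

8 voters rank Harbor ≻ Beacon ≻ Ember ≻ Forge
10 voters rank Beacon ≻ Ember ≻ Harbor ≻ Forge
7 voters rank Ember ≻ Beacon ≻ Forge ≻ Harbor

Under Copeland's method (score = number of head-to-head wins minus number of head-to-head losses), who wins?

Beacon

Pairwise results:
  Ember vs Forge: Ember wins 25–0.
  Ember vs Harbor: Ember wins 17–8.
  Ember vs Beacon: Beacon wins 18–7.
  Forge vs Harbor: Harbor wins 18–7.
  Forge vs Beacon: Beacon wins 25–0.
  Harbor vs Beacon: Beacon wins 17–8.
Copeland scores (wins − losses):
  Ember: 2 − 1 = 1
  Forge: 0 − 3 = -3
  Harbor: 1 − 2 = -1
  Beacon: 3 − 0 = 3
Beacon has the best Copeland score.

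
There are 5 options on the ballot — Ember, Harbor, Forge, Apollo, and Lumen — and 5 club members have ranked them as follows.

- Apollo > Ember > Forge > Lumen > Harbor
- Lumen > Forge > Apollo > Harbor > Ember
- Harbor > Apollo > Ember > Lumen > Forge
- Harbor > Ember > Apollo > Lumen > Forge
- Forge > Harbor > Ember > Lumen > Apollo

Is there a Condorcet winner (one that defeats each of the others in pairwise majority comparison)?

Head-to-head results (5 voters total):
Ember vs Harbor: Harbor wins 4–1.
Ember vs Forge: Ember wins 3–2.
Ember vs Apollo: Apollo wins 3–2.
Ember vs Lumen: Ember wins 4–1.
Harbor vs Forge: Forge wins 3–2.
Harbor vs Apollo: Harbor wins 3–2.
Harbor vs Lumen: Harbor wins 3–2.
Forge vs Apollo: Apollo wins 3–2.
Forge vs Lumen: Lumen wins 3–2.
Apollo vs Lumen: Apollo wins 3–2.
No candidate beats all others: Ember beats Forge beats Harbor beats Ember, a majority cycle.

No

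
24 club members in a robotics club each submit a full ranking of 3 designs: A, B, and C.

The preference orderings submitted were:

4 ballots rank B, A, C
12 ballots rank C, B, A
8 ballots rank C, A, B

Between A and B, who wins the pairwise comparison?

Ballots ranking A above B: 8.
Ballots ranking B above A: 4+12 = 16.
B wins the head-to-head, 16–8.

B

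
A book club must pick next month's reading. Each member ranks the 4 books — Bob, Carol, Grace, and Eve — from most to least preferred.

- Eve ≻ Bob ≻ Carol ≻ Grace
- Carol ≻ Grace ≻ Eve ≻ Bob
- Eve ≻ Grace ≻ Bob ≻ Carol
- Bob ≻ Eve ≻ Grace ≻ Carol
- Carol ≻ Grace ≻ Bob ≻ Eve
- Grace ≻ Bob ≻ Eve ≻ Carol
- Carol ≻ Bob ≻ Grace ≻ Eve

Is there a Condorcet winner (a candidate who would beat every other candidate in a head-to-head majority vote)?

No

Head-to-head results (7 voters total):
Bob vs Carol: Bob wins 4–3.
Bob vs Grace: Grace wins 4–3.
Bob vs Eve: Bob wins 4–3.
Carol vs Grace: Carol wins 4–3.
Carol vs Eve: Eve wins 4–3.
Grace vs Eve: Grace wins 4–3.
No candidate beats all others: Bob beats Carol beats Grace beats Bob, a majority cycle.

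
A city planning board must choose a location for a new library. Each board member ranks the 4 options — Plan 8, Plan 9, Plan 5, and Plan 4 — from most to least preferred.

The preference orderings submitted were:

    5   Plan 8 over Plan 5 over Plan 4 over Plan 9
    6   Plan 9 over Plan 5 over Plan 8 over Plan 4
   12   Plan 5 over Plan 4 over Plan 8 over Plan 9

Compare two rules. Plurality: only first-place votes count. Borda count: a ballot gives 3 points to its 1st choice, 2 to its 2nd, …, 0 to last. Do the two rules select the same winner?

Plurality first-place counts: Plan 8 5, Plan 9 6, Plan 5 12, Plan 4 0 → Plan 5.
Borda totals: Plan 8 33, Plan 9 18, Plan 5 58, Plan 4 29 → Plan 5.
The two rules agree on Plan 5.

Yes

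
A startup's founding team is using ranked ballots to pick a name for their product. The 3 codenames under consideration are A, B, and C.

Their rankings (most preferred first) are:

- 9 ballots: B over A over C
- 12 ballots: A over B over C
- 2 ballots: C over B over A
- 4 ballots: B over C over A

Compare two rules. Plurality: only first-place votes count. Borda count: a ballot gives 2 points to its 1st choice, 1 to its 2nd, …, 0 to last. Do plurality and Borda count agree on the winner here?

Plurality first-place counts: A 12, B 13, C 2 → B.
Borda totals: A 33, B 40, C 8 → B.
The two rules agree on B.

Yes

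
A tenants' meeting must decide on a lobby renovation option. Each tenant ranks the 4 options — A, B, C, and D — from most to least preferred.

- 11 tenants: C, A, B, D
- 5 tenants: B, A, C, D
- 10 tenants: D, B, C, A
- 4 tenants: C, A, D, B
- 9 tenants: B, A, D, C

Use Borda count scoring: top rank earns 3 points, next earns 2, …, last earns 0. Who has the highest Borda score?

Borda scores:
  A: 11·2 + 5·2 + 10·0 + 4·2 + 9·2 = 58
  B: 11·1 + 5·3 + 10·2 + 4·0 + 9·3 = 73
  C: 11·3 + 5·1 + 10·1 + 4·3 + 9·0 = 60
  D: 11·0 + 5·0 + 10·3 + 4·1 + 9·1 = 43
B has the highest total.

B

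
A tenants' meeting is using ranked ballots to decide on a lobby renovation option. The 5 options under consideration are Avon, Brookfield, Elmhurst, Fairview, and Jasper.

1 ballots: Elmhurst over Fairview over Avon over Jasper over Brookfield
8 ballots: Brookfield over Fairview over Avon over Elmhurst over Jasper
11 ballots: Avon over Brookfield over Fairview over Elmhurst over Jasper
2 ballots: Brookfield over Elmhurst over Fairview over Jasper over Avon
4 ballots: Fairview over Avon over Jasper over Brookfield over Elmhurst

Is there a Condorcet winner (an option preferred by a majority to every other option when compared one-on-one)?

No

Head-to-head results (26 voters total):
Avon vs Brookfield: Avon wins 16–10.
Avon vs Elmhurst: Avon wins 23–3.
Avon vs Fairview: Fairview wins 15–11.
Avon vs Jasper: Avon wins 24–2.
Brookfield vs Elmhurst: Brookfield wins 25–1.
Brookfield vs Fairview: Brookfield wins 21–5.
Brookfield vs Jasper: Brookfield wins 21–5.
Elmhurst vs Fairview: Fairview wins 23–3.
Elmhurst vs Jasper: Elmhurst wins 22–4.
Fairview vs Jasper: Fairview wins 26–0.
No candidate beats all others: Avon beats Brookfield beats Fairview beats Avon, a majority cycle.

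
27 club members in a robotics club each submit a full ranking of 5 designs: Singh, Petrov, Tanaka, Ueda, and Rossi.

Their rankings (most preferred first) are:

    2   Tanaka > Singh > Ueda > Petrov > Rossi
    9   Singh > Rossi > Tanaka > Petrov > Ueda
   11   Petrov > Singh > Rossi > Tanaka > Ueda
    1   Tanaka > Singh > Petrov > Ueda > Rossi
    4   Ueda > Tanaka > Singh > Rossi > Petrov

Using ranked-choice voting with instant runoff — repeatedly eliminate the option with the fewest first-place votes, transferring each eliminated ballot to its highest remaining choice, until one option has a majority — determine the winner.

Singh

Round 1: Petrov 11, Singh 9, Ueda 4, Tanaka 3, Rossi 0. Rossi has the fewest and is eliminated.
Round 2: Petrov 11, Singh 9, Ueda 4, Tanaka 3. Tanaka has the fewest and is eliminated.
Round 3: Singh 12, Petrov 11, Ueda 4. Ueda has the fewest and is eliminated.
Round 4: Singh 16, Petrov 11. Singh has a majority.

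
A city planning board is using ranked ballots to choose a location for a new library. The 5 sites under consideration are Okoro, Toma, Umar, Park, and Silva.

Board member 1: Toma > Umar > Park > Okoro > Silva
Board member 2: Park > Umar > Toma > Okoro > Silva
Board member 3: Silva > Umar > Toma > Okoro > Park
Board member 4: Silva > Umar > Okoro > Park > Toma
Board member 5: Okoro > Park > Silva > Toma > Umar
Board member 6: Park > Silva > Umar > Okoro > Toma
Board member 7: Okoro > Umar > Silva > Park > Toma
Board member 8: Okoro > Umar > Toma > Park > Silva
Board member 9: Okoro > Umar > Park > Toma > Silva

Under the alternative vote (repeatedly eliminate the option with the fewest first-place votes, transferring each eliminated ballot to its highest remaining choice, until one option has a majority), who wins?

Round 1: Okoro 4, Park 2, Silva 2, Toma 1, Umar 0. Umar has the fewest and is eliminated.
Round 2: Okoro 4, Park 2, Silva 2, Toma 1. Toma has the fewest and is eliminated.
Round 3: Okoro 4, Park 3, Silva 2. Silva has the fewest and is eliminated.
Round 4: Okoro 6, Park 3. Okoro has a majority.

Okoro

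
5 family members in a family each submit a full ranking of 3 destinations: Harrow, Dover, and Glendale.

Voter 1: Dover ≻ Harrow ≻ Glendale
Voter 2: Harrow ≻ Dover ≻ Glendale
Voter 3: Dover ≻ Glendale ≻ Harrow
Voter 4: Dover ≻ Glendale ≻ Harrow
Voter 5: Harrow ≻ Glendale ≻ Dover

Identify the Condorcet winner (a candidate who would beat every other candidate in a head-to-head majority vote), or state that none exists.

Head-to-head results (5 voters total):
Harrow vs Dover: Dover wins 3–2.
Harrow vs Glendale: Harrow wins 3–2.
Dover vs Glendale: Dover wins 4–1.
Dover beats each rival — Harrow (3–2), Glendale (4–1) — so Dover is the Condorcet winner.

Dover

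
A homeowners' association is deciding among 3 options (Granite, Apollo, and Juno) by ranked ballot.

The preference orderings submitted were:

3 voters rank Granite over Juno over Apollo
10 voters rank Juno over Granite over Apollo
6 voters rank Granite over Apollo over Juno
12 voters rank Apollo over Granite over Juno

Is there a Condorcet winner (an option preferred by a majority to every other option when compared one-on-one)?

Head-to-head results (31 voters total):
Granite vs Apollo: Granite wins 19–12.
Granite vs Juno: Granite wins 21–10.
Apollo vs Juno: Apollo wins 18–13.
Granite beats each rival — Apollo (19–12), Juno (21–10) — so Granite is the Condorcet winner.

Yes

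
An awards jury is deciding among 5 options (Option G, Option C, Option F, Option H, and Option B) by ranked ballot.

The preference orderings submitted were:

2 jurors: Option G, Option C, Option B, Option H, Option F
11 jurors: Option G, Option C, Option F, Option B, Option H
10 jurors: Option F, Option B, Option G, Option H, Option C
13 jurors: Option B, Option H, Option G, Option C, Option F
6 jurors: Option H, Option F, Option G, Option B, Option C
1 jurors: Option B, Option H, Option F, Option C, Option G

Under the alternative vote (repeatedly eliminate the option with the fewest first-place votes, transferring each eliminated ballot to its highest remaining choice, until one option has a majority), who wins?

Option F

Round 1: Option B 14, Option G 13, Option F 10, Option H 6, Option C 0. Option C has the fewest and is eliminated.
Round 2: Option B 14, Option G 13, Option F 10, Option H 6. Option H has the fewest and is eliminated.
Round 3: Option F 16, Option B 14, Option G 13. Option G has the fewest and is eliminated.
Round 4: Option F 27, Option B 16. Option F has a majority.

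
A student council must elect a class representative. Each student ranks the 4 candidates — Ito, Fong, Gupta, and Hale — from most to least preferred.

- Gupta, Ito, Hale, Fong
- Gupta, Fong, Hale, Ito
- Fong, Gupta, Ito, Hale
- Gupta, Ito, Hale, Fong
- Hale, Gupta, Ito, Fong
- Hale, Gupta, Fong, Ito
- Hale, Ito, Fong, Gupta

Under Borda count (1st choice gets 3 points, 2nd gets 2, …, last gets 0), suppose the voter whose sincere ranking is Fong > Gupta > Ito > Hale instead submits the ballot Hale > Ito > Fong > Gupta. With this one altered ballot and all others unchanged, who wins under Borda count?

Hale

Borda totals with the altered ballot: Ito 9, Fong 5, Gupta 13, Hale 15.
The switch changes the winner from Gupta to Hale.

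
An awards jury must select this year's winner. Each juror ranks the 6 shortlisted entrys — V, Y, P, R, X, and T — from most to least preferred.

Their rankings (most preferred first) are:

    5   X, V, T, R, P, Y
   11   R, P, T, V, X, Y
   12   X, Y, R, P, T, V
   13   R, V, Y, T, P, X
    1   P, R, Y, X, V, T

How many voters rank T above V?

23

Ballots ranking T above V: 11+12 = 23.
Ballots ranking V above T: 5+13+1 = 19.
So 23 of 42 voters prefer T to V.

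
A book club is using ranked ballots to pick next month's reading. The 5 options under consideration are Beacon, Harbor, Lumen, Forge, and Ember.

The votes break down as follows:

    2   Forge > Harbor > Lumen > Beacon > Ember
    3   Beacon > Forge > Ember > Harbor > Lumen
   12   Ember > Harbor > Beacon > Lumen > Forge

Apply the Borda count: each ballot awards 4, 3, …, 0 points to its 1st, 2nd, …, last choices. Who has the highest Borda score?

Ember

Borda scores:
  Beacon: 2·1 + 3·4 + 12·2 = 38
  Harbor: 2·3 + 3·1 + 12·3 = 45
  Lumen: 2·2 + 3·0 + 12·1 = 16
  Forge: 2·4 + 3·3 + 12·0 = 17
  Ember: 2·0 + 3·2 + 12·4 = 54
Ember has the highest total.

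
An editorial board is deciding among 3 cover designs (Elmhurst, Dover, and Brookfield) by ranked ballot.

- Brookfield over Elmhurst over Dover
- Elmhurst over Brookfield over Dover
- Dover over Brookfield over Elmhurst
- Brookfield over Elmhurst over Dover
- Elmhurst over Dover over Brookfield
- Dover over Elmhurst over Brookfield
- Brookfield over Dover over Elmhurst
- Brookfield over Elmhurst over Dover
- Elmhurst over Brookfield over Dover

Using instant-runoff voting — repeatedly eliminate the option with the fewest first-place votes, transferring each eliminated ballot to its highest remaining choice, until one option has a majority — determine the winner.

Round 1: Brookfield 4, Elmhurst 3, Dover 2. Dover has the fewest and is eliminated.
Round 2: Brookfield 5, Elmhurst 4. Brookfield has a majority.

Brookfield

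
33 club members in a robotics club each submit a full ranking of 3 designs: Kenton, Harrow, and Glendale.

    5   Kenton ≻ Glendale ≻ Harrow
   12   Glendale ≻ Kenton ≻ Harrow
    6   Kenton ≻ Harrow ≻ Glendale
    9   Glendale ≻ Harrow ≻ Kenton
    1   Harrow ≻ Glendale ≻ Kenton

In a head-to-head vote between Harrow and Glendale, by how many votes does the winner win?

19

Ballots ranking Harrow above Glendale: 6+1 = 7.
Ballots ranking Glendale above Harrow: 5+12+9 = 26.
Glendale wins 26–7, a margin of 19.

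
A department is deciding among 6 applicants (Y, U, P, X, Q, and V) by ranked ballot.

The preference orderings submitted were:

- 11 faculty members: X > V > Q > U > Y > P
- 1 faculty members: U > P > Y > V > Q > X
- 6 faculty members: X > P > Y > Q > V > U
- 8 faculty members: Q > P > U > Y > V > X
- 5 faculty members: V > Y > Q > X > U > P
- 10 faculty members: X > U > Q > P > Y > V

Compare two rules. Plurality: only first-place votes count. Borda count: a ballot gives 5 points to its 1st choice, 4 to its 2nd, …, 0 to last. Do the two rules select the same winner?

Yes

Plurality first-place counts: Y 0, U 1, P 0, X 27, Q 8, V 5 → X.
Borda totals: Y 78, U 96, P 80, X 145, Q 131, V 85 → X.
The two rules agree on X.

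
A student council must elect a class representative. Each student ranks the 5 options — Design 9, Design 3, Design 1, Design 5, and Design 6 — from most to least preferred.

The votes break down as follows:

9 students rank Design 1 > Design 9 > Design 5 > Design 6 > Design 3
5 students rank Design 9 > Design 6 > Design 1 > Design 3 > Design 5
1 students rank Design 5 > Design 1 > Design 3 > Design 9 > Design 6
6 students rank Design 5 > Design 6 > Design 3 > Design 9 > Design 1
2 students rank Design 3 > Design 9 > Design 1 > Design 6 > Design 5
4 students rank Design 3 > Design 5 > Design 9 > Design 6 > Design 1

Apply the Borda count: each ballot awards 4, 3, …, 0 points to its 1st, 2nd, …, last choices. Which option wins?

Borda scores:
  Design 9: 9·3 + 5·4 + 1 + 6·1 + 2·3 + 4·2 = 68
  Design 3: 9·0 + 5·1 + 2 + 6·2 + 2·4 + 4·4 = 43
  Design 1: 9·4 + 5·2 + 3 + 6·0 + 2·2 + 4·0 = 53
  Design 5: 9·2 + 5·0 + 4 + 6·4 + 2·0 + 4·3 = 58
  Design 6: 9·1 + 5·3 + 0 + 6·3 + 2·1 + 4·1 = 48
Design 9 has the highest total.

Design 9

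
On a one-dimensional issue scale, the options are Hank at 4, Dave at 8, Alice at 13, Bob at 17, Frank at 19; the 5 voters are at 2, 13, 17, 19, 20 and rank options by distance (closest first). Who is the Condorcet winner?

With single-peaked preferences on a line, the Condorcet winner is the candidate closest to the median voter.
The median voter (position 17) is closest to Bob at 17.
Check: Bob vs Alice — voters closer to Bob: 3 of 5.

Bob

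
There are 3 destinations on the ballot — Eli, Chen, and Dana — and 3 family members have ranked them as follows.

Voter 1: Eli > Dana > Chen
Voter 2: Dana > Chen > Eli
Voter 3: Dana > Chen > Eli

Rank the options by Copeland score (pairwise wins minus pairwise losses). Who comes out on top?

Dana

Pairwise results:
  Eli vs Chen: Chen wins 2–1.
  Eli vs Dana: Dana wins 2–1.
  Chen vs Dana: Dana wins 3–0.
Copeland scores (wins − losses):
  Eli: 0 − 2 = -2
  Chen: 1 − 1 = 0
  Dana: 2 − 0 = 2
Dana has the best Copeland score.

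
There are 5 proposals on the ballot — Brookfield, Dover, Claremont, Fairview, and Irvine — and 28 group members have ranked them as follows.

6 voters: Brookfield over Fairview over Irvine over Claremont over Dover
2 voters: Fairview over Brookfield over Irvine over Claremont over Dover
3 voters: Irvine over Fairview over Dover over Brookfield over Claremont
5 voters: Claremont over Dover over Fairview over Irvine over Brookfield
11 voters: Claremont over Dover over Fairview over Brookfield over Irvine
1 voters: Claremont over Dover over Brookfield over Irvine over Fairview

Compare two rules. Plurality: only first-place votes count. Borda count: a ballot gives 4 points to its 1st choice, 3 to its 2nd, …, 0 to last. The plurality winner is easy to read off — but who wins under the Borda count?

Claremont

Plurality first-place counts: Brookfield 6, Dover 0, Claremont 17, Fairview 2, Irvine 3 → Claremont.
Borda totals: Brookfield 46, Dover 57, Claremont 76, Fairview 67, Irvine 34 → Claremont.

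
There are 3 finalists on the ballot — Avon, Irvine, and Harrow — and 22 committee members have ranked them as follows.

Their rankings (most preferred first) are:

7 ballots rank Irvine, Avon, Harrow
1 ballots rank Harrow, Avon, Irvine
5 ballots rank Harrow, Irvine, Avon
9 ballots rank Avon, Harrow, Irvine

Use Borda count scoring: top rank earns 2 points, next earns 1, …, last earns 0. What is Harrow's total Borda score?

21

Borda scores:
  Avon: 7·1 + 1 + 5·0 + 9·2 = 26
  Irvine: 7·2 + 0 + 5·1 + 9·0 = 19
  Harrow: 7·0 + 2 + 5·2 + 9·1 = 21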